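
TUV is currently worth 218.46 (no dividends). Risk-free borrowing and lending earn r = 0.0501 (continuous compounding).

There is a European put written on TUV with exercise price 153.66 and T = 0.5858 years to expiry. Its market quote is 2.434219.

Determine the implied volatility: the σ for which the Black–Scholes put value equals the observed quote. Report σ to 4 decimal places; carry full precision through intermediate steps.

At σ = 0.3849 the Black–Scholes value reproduces the quote:
σ√T = 0.3849·√0.5858 = 0.294593
d₁ = (ln(S/K) + (r+σ²/2)T) / (σ√T) = (ln(218.46/153.66) + (0.0501+0.3849²/2)·0.5858) / 0.294593 = (0.351861 + 0.072741) / 0.294593 = 1.441316
d₂ = d₁ − σ√T = 1.441316 − 0.294593 = 1.146723
e^{−rT} = 0.971078
N(−d₁) = 0.074748,  N(−d₂) = 0.125748
V = K·e^{−rT}·N(−d₂) − S·N(−d₁) = 18.763613 − 16.329394 = 2.434219 (the observed quote) — the price is monotone increasing in volatility, hence this σ is the only solution

sigma = 0.3849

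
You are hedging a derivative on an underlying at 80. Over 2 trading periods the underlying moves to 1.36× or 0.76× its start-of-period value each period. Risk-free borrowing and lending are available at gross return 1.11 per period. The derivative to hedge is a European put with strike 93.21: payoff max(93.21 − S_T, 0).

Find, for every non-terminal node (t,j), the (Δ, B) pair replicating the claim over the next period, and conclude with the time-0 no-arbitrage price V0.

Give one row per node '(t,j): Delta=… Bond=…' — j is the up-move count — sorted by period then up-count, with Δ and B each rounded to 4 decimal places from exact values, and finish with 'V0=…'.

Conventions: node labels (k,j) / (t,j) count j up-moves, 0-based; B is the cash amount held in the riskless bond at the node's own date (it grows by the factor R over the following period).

The replicating-portfolio and risk-neutral prices coincide; use p* = (1.11−0.76)/(1.36−0.76) = 0.5833 for the latter.
Terminal payoffs: V(2,0)=47.0020, V(2,1)=10.5220, V(2,2)=0.0000
(1,0): S=60.8000. Δ = (V_up−V_dn)/(S_up−S_dn) = (10.5220−47.0020)/(82.6880−46.2080) = -1.0000. V = [p*·10.5220 + (1−p*)·47.0020]/1.11 = 23.1730. B = V − Δ·S = 83.9730.
(1,1): S=108.8000. Δ = (V_up−V_dn)/(S_up−S_dn) = (0.0000−10.5220)/(147.9680−82.6880) = -0.1612. V = [p*·0.0000 + (1−p*)·10.5220]/1.11 = 3.9497. B = V − Δ·S = 21.4864.
(0,0): S=80.0000. Δ = (V_up−V_dn)/(S_up−S_dn) = (3.9497−23.1730)/(108.8000−60.8000) = -0.4005. V = [p*·3.9497 + (1−p*)·23.1730]/1.11 = 10.7742. B = V − Δ·S = 42.8130.
Sanity check at the root: Δ(0,0)·S0 + B(0,0) reproduces V0 = 10.7742.

(0,0): Delta=-0.4005 Bond=42.8130
(1,0): Delta=-1.0000 Bond=83.9730
(1,1): Delta=-0.1612 Bond=21.4864
V0=10.7742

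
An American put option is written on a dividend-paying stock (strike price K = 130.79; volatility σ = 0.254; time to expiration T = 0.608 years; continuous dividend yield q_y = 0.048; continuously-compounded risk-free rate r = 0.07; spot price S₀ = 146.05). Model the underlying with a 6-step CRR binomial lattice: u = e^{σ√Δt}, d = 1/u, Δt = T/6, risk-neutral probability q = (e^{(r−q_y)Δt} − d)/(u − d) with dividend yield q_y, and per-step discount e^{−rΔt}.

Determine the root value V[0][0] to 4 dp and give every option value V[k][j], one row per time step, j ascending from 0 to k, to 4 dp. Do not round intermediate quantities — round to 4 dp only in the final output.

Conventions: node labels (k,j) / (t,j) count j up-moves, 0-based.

price = 4.6399
tree:
4.6399
7.4184 1.8561
11.5532 3.2832 0.4186
17.4028 5.7181 0.8324 0.0000
25.0983 9.7582 1.6554 0.0000 0.0000
33.3077 16.1975 3.2922 0.0000 0.0000 0.0000
40.8794 25.0983 6.5472 0.0000 0.0000 0.0000 0.0000

Δt=0.10133  u=1.08421  d=0.92233  q=0.49358  discount=0.99293
step 6 (expiry): payoffs max(K−S,0) = 40.8794 25.0983 6.5472 0.0000 0.0000 0.0000 0.0000
k=5: (k=5,j=0): S=97.4823, K−S=33.3077, hold=32.8562 ⇒ V=33.3077 exercise | (k=5,j=1): S=114.5925, K−S=16.1975, hold=15.8291 ⇒ V=16.1975 exercise | (k=5,j=2): S=134.7058, K−S=0.0000, hold=3.2922 ⇒ V=3.2922 continue | (k=5,j=3): S=158.3495, K−S=0.0000, hold=0.0000 ⇒ V=0.0000 continue | (k=5,j=4): S=186.1431, K−S=0.0000, hold=0.0000 ⇒ V=0.0000 continue | (k=5,j=5): S=218.8150, K−S=0.0000, hold=0.0000 ⇒ V=0.0000 continue
k=4: (k=4,j=0): S=105.6917, K−S=25.0983, hold=24.6866 ⇒ V=25.0983 exercise | (k=4,j=1): S=124.2428, K−S=6.5472, hold=9.7582 ⇒ V=9.7582 continue | (k=4,j=2): S=146.0500, K−S=0.0000, hold=1.6554 ⇒ V=1.6554 continue | (k=4,j=3): S=171.6848, K−S=0.0000, hold=0.0000 ⇒ V=0.0000 continue | (k=4,j=4): S=201.8190, K−S=0.0000, hold=0.0000 ⇒ V=0.0000 continue
k=3: (k=3,j=0): S=114.5925, K−S=16.1975, hold=17.4028 ⇒ V=17.4028 continue | (k=3,j=1): S=134.7058, K−S=0.0000, hold=5.7181 ⇒ V=5.7181 continue | (k=3,j=2): S=158.3495, K−S=0.0000, hold=0.8324 ⇒ V=0.8324 continue | (k=3,j=3): S=186.1431, K−S=0.0000, hold=0.0000 ⇒ V=0.0000 continue
k=2: (k=2,j=0): S=124.2428, K−S=6.5472, hold=11.5532 ⇒ V=11.5532 continue | (k=2,j=1): S=146.0500, K−S=0.0000, hold=3.2832 ⇒ V=3.2832 continue | (k=2,j=2): S=171.6848, K−S=0.0000, hold=0.4186 ⇒ V=0.4186 continue
k=1: (k=1,j=0): S=134.7058, K−S=0.0000, hold=7.4184 ⇒ V=7.4184 continue | (k=1,j=1): S=158.3495, K−S=0.0000, hold=1.8561 ⇒ V=1.8561 continue
k=0: (k=0,j=0): S=146.0500, K−S=0.0000, hold=4.6399 ⇒ V=4.6399 continue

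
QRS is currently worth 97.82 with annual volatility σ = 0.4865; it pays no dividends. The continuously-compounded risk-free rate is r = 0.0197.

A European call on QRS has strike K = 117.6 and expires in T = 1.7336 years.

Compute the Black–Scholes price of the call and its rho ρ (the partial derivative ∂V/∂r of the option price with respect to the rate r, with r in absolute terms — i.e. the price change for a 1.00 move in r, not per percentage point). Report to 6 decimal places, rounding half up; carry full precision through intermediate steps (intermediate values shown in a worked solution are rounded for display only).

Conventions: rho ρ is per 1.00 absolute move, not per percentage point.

σ√T = 0.4865·√1.7336 = 0.640556
d₁ = (ln(S/K) + (r+σ²/2)T) / (σ√T) = (ln(97.82/117.6) + (0.0197+0.4865²/2)·1.7336) / 0.640556 = (-0.184160 + 0.239308) / 0.640556 = 0.086094
d₂ = d₁ − σ√T = 0.086094 − 0.640556 = -0.554462
e^{−rT} = 0.966425
N(d₁) = 0.534304,  N(d₂) = 0.289631
Call price V = S·N(d₁) − K·e^{−rT}·N(d₂) = 52.265636 − 32.917043 = 19.348593
ρ = K·T·e^{−rT}·N(d₂) = 57.064985

price = 19.348593
ρ = 57.064985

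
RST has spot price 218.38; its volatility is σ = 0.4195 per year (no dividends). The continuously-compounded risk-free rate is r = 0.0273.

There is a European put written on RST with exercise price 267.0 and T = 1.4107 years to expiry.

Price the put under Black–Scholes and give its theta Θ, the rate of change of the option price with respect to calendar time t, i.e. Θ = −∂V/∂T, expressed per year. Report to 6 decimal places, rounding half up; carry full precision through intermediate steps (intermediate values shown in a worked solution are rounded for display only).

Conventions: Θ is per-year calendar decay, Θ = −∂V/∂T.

price = 68.427703
Θ = -10.307846

σ√T = 0.4195·√1.4107 = 0.498252
d₁ = (ln(S/K) + (r+σ²/2)T) / (σ√T) = (ln(218.38/267.0) + (0.0273+0.4195²/2)·1.4107) / 0.498252 = (-0.201012 + 0.162640) / 0.498252 = -0.077014
d₂ = d₁ − σ√T = -0.077014 − 0.498252 = -0.575266
e^{−rT} = 0.962220
N(−d₁) = 0.530694,  N(−d₂) = 0.717444
Put price V = K·e^{−rT}·N(−d₂) − S·N(−d₁) = 184.320581 − 115.892879 = 68.427703
φ(d₁) = (1/√(2π))·e^{−d₁²/2} = 0.397761
Θ = −S·φ(d₁)·σ/(2√T) + r·K·e^{−rT}·N(−d₂) = −15.339798 + 5.031952 = -10.307846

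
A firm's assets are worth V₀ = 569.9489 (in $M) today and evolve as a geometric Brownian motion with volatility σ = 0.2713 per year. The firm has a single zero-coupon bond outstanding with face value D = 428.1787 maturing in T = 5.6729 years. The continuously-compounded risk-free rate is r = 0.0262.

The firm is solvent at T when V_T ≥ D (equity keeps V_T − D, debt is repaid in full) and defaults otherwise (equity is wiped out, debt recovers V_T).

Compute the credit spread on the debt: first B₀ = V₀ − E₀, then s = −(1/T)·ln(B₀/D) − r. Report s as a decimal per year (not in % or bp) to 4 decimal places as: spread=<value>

With assets at 569.9489 and a single debt payment of 428.1787 at 5.6729 years:
d₁ = [ln(V₀/D) + (r + σ²/2)T] / (σ√T)
   = [ln(569.9489/428.1787) + (0.0262 + 0.5·0.2713²)·5.6729] / (0.2713·√5.6729)
   = [0.286006 + 0.357403] / 0.646178 = 0.995715
d₂ = d₁ − σ√T = 0.995715 − 0.646178 = 0.349536
N(d₁) = 0.840306,  N(d₂) = 0.636657,  e^(−rT) = 0.861888
E₀ = V₀·N(d₁) − D·e^(−rT)·N(d₂)
   = 569.9489·0.840306 − 428.1787·0.861888·0.636657 = 243.978156
B₀ = V₀ − E₀ = 569.9489 − 243.978156 = 325.970744
spread = −(1/T)·ln(B₀/D) − r = −(1/5.6729)·ln(325.970744/428.1787) − 0.0262 = 0.02187647

spread=0.0219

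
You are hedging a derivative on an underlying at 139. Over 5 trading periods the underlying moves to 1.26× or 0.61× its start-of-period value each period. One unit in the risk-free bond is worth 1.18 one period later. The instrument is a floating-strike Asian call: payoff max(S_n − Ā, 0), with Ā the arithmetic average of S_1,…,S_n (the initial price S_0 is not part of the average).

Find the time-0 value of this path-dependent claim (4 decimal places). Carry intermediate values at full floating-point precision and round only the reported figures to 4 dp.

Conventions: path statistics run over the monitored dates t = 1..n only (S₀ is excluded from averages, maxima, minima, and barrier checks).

Set p* = 0.8769 (from d < R < u); the path-dependent value is the discounted p*-expectation over all price paths.
Enumerate all 2^5 = 32 price paths (U = up ×1.26, D = down ×0.61); each path with k up-moves has probability p*^k·(1−p*)^(5−k).
DDDDD: Ā=39.8096, payoff=0.0000, prob=0.000028
UDDDD: Ā=82.2296, payoff=0.0000, prob=0.000201
DUDDD: Ā=64.1596, payoff=0.0000, prob=0.000201
UUDDD: Ā=132.5264, payoff=0.0000, prob=0.001434
DDUDD: Ā=53.1369, payoff=0.0000, prob=0.000201
UDUDD: Ā=109.7582, payoff=0.0000, prob=0.001434
DUUDD: Ā=91.6882, payoff=0.0000, prob=0.001434
UUUDD: Ā=189.3888, payoff=0.0000, prob=0.010215
DDDUD: Ā=46.4131, payoff=0.0000, prob=0.000201
UDDUD: Ā=95.8696, payoff=0.0000, prob=0.001434
DUDUD: Ā=77.7996, payoff=0.0000, prob=0.001434
UUDUD: Ā=160.7008, payoff=0.0000, prob=0.010215
DDUUD: Ā=66.7769, payoff=0.0000, prob=0.001434
UDUUD: Ā=137.9326, payoff=0.0000, prob=0.010215
DUUUD: Ā=119.8626, payoff=0.0000, prob=0.010215
UUUUD: Ā=247.5851, payoff=0.0000, prob=0.072782
DDDDU: Ā=42.3115, payoff=0.0000, prob=0.000201
UDDDU: Ā=87.3976, payoff=0.0000, prob=0.001434
DUDDU: Ā=69.3276, payoff=0.0000, prob=0.001434
UUDDU: Ā=143.2012, payoff=0.0000, prob=0.010215
DDUDU: Ā=58.3049, payoff=0.0000, prob=0.001434
UDUDU: Ā=120.4330, payoff=0.0000, prob=0.010215
DUUDU: Ā=102.3630, payoff=1.1003, prob=0.010215
UUUDU: Ā=211.4383, payoff=2.2727, prob=0.072782
DDDUU: Ā=51.5810, payoff=0.0000, prob=0.001434
UDDUU: Ā=106.5444, payoff=0.0000, prob=0.010215
DUDUU: Ā=88.4744, payoff=14.9889, prob=0.010215
UUDUU: Ā=182.7504, payoff=30.9606, prob=0.072782
DDUUU: Ā=77.4517, payoff=26.0116, prob=0.010215
UDUUU: Ā=159.9822, payoff=53.7288, prob=0.072782
DUUUU: Ā=141.9122, payoff=71.7988, prob=0.072782
UUUUU: Ā=293.1301, payoff=148.3057, prob=0.518570
Price = Σ prob·payoff / R^5 = 88.891869 / 2.287758 = 38.8555

price = 38.8555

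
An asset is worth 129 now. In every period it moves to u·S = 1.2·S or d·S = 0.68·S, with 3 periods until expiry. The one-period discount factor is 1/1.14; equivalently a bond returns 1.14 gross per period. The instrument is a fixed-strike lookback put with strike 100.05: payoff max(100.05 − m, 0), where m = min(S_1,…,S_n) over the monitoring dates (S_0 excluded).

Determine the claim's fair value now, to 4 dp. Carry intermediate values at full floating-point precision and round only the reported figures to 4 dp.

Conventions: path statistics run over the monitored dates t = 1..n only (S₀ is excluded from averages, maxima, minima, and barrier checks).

price = 1.5869

No-arbitrage gives p* = (R−d)/(u−d) = 0.8846: enumerate every path, weight its payoff by its p*-probability, and discount by R^3.
Enumerate all 2^3 = 8 price paths (U = up ×1.2, D = down ×0.68); each path with k up-moves has probability p*^k·(1−p*)^(3−k).
DDD: m=40.5617, payoff=59.4883, prob=0.001536
UDD: m=71.5795, payoff=28.4705, prob=0.011777
DUD: m=71.5795, payoff=28.4705, prob=0.011777
UUD: m=126.3168, payoff=0.0000, prob=0.090294
DDU: m=59.6496, payoff=40.4004, prob=0.011777
UDU: m=105.2640, payoff=0.0000, prob=0.090294
DUU: m=87.7200, payoff=12.3300, prob=0.090294
UUU: m=154.8000, payoff=0.0000, prob=0.692251
Price = Σ prob·payoff / R^3 = 2.351135 / 1.481544 = 1.5869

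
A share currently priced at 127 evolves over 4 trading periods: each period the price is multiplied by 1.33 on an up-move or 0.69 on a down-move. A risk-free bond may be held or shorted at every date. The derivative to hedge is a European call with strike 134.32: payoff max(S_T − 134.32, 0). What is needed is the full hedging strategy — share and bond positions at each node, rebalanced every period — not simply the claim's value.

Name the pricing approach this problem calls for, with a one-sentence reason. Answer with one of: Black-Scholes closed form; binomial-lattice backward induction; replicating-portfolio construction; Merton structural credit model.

framework: replicating-portfolio construction

Key observation: since the answer must list Δ and B at each node of the 1.33/0.69 lattice on 127, the replicating-portfolio method — solving the two-state system at every node — is the one that applies.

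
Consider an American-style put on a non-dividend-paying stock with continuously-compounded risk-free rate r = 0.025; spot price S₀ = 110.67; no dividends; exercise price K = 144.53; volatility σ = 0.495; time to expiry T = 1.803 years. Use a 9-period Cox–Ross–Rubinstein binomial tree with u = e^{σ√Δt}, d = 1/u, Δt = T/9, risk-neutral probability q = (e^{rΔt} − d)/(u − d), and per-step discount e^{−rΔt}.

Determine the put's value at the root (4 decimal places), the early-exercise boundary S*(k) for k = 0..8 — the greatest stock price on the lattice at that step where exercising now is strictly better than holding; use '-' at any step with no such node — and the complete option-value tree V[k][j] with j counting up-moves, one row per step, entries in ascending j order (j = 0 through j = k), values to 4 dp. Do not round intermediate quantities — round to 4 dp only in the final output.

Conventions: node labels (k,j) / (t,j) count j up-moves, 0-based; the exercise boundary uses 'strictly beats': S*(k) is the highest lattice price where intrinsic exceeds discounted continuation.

params: Δt=0.20033 u=1.24802 d=0.80127 q=0.45608 e^(-rΔt)=0.99500
t_9 payoffs: 129.4623 121.0613 107.9765 87.5963 55.8533 6.4121 0.0000 0.0000 0.0000 0.0000
t_8: node(8,0) S=18.8048 payoff=125.7252 vs cont=125.0032 → 125.7252 [stop]  node(8,1) S=29.2893 payoff=115.2407 vs cont=114.5187 → 115.2407 [stop]  node(8,2) S=45.6194 payoff=98.9106 vs cont=98.1886 → 98.9106 [stop]  node(8,3) S=71.0542 payoff=73.4758 vs cont=72.7538 → 73.4758 [stop]  node(8,4) S=110.6700 payoff=33.8600 vs cont=33.1380 → 33.8600 [stop]  node(8,5) S=172.3734 payoff=0.0000 vs cont=3.4703 → 3.4703 [wait]  node(8,6) S=268.4792 payoff=0.0000 vs cont=0.0000 → 0.0000 [wait]  node(8,7) S=418.1681 payoff=0.0000 vs cont=0.0000 → 0.0000 [wait]  node(8,8) S=651.3153 payoff=0.0000 vs cont=0.0000 → 0.0000 [wait]  ⇒ S*(8)=110.6700
t_7: node(7,0) S=23.4687 payoff=121.0613 vs cont=120.3393 → 121.0613 [stop]  node(7,1) S=36.5535 payoff=107.9765 vs cont=107.2544 → 107.9765 [stop]  node(7,2) S=56.9337 payoff=87.5963 vs cont=86.8743 → 87.5963 [stop]  node(7,3) S=88.6767 payoff=55.8533 vs cont=55.1312 → 55.8533 [stop]  node(7,4) S=138.1179 payoff=6.4121 vs cont=19.9001 → 19.9001 [wait]  node(7,5) S=215.1248 payoff=0.0000 vs cont=1.8781 → 1.8781 [wait]  node(7,6) S=335.0663 payoff=0.0000 vs cont=0.0000 → 0.0000 [wait]  node(7,7) S=521.8805 payoff=0.0000 vs cont=0.0000 → 0.0000 [wait]  ⇒ S*(7)=88.6767
t_6: node(6,0) S=29.2893 payoff=115.2407 vs cont=114.5187 → 115.2407 [stop]  node(6,1) S=45.6194 payoff=98.9106 vs cont=98.1886 → 98.9106 [stop]  node(6,2) S=71.0542 payoff=73.4758 vs cont=72.7538 → 73.4758 [stop]  node(6,3) S=110.6700 payoff=33.8600 vs cont=39.2588 → 39.2588 [wait]  node(6,4) S=172.3734 payoff=0.0000 vs cont=11.6223 → 11.6223 [wait]  node(6,5) S=268.4792 payoff=0.0000 vs cont=1.0165 → 1.0165 [wait]  node(6,6) S=418.1681 payoff=0.0000 vs cont=0.0000 → 0.0000 [wait]  ⇒ S*(6)=71.0542
t_5: node(5,0) S=36.5535 payoff=107.9765 vs cont=107.2544 → 107.9765 [stop]  node(5,1) S=56.9337 payoff=87.5963 vs cont=86.8743 → 87.5963 [stop]  node(5,2) S=88.6767 payoff=55.8533 vs cont=57.5812 → 57.5812 [wait]  node(5,3) S=138.1179 payoff=6.4121 vs cont=26.5213 → 26.5213 [wait]  node(5,4) S=215.1248 payoff=0.0000 vs cont=6.7514 → 6.7514 [wait]  node(5,5) S=335.0663 payoff=0.0000 vs cont=0.5501 → 0.5501 [wait]  ⇒ S*(5)=56.9337
t_4: node(4,0) S=45.6194 payoff=98.9106 vs cont=98.1886 → 98.9106 [stop]  node(4,1) S=71.0542 payoff=73.4758 vs cont=73.5379 → 73.5379 [wait]  node(4,2) S=110.6700 payoff=33.8600 vs cont=43.1986 → 43.1986 [wait]  node(4,3) S=172.3734 payoff=0.0000 vs cont=17.4173 → 17.4173 [wait]  node(4,4) S=268.4792 payoff=0.0000 vs cont=3.9035 → 3.9035 [wait]  ⇒ S*(4)=45.6194
t_3: node(3,0) S=56.9337 payoff=87.5963 vs cont=86.9024 → 87.5963 [stop]  node(3,1) S=88.6767 payoff=55.8533 vs cont=59.4026 → 59.4026 [wait]  node(3,2) S=138.1179 payoff=6.4121 vs cont=31.2833 → 31.2833 [wait]  node(3,3) S=215.1248 payoff=0.0000 vs cont=11.1978 → 11.1978 [wait]  ⇒ S*(3)=56.9337
t_2: node(2,0) S=71.0542 payoff=73.4758 vs cont=74.3645 → 74.3645 [wait]  node(2,1) S=110.6700 payoff=33.8600 vs cont=46.3454 → 46.3454 [wait]  node(2,2) S=172.3734 payoff=0.0000 vs cont=22.0123 → 22.0123 [wait]  ⇒ S*(2)=-
t_1: node(1,0) S=88.6767 payoff=55.8533 vs cont=61.2780 → 61.2780 [wait]  node(1,1) S=138.1179 payoff=6.4121 vs cont=35.0716 → 35.0716 [wait]  ⇒ S*(1)=-
t_0: node(0,0) S=110.6700 payoff=33.8600 vs cont=49.0795 → 49.0795 [wait]  ⇒ S*(0)=-

price = 49.0795
boundary = - - - 56.9337 45.6194 56.9337 71.0542 88.6767 110.6700
tree:
49.0795
61.2780 35.0716
74.3645 46.3454 22.0123
87.5963 59.4026 31.2833 11.1978
98.9106 73.5379 43.1986 17.4173 3.9035
107.9765 87.5963 57.5812 26.5213 6.7514 0.5501
115.2407 98.9106 73.4758 39.2588 11.6223 1.0165 0.0000
121.0613 107.9765 87.5963 55.8533 19.9001 1.8781 0.0000 0.0000
125.7252 115.2407 98.9106 73.4758 33.8600 3.4703 0.0000 0.0000 0.0000
129.4623 121.0613 107.9765 87.5963 55.8533 6.4121 0.0000 0.0000 0.0000 0.0000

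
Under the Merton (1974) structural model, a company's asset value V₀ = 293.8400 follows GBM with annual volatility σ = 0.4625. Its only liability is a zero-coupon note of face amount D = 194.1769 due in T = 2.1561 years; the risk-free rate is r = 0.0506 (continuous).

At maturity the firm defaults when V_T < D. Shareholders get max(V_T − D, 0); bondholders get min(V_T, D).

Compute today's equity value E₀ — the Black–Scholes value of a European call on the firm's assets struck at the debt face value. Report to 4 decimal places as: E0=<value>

Equity is a call on the firm's assets struck at D = 194.1769:
d₁ = [ln(V₀/D) + (r + σ²/2)T] / (σ√T)
   = [ln(293.8400/194.1769) + (0.0506 + 0.5·0.4625²)·2.1561] / (0.4625·√2.1561)
   = [0.414266 + 0.339700] / 0.679119 = 1.110211
d₂ = d₁ − σ√T = 1.110211 − 0.679119 = 0.431092
N(d₁) = 0.866546,  N(d₂) = 0.666799,  e^(−rT) = 0.896642
E₀ = V₀·N(d₁) − D·e^(−rT)·N(d₂)
   = 293.8400·0.866546 − 194.1769·0.896642·0.666799 = 138.531368

E0=138.5314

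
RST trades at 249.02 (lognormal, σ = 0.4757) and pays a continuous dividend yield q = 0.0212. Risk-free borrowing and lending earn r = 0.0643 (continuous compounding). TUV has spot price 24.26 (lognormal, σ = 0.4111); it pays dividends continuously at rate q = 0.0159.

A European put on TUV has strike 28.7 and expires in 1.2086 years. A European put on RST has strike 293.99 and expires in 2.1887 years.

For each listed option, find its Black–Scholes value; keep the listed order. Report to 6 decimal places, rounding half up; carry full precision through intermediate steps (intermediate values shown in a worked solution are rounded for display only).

price(TUV put K=28.7) = 6.008131
price(RST put K=293.99) = 76.992566

[TUV put K=28.7]
σ√T = 0.4111·√1.2086 = 0.451948
d₁ = (ln(S/K) + (r−q+σ²/2)T) / (σ√T) = (ln(24.26/28.7) + (0.0643−0.0159+0.4111²/2)·1.2086) / 0.451948 = (-0.168068 + 0.160625) / 0.451948 = -0.016469
d₂ = d₁ − σ√T = -0.016469 − 0.451948 = -0.468418
e^{−rT} = 0.925230
e^{−qT} = 0.980967
N(−d₁) = 0.506570,  N(−d₂) = 0.680257
price = K·e^{−rT}·N(−d₂) − S·e^{−qT}·N(−d₁) = 18.063614 − 12.055482 = 6.008131
[RST put K=293.99]
σ√T = 0.4757·√2.1887 = 0.703763
d₁ = (ln(S/K) + (r−q+σ²/2)T) / (σ√T) = (ln(249.02/293.99) + (0.0643−0.0212+0.4757²/2)·2.1887) / 0.703763 = (-0.166013 + 0.341974) / 0.703763 = 0.250029
d₂ = d₁ − σ√T = 0.250029 − 0.703763 = -0.453733
e^{−rT} = 0.868721
e^{−qT} = 0.954660
N(−d₁) = 0.401282,  N(−d₂) = 0.674990
price = K·e^{−rT}·N(−d₂) − S·e^{−qT}·N(−d₁) = 172.389135 − 95.396568 = 76.992566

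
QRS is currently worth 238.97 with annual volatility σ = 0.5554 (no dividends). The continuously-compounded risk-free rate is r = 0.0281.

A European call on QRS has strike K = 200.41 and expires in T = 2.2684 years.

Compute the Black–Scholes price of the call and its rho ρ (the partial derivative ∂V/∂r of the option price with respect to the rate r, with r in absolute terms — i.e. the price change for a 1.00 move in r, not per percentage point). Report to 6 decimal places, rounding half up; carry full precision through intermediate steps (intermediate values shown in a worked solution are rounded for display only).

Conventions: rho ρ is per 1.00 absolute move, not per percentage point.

price = 97.339396
ρ = 190.925583

σ√T = 0.5554·√2.2684 = 0.836500
d₁ = (ln(S/K) + (r+σ²/2)T) / (σ√T) = (ln(238.97/200.41) + (0.0281+0.5554²/2)·2.2684) / 0.836500 = (0.175973 + 0.413608) / 0.836500 = 0.704819
d₂ = d₁ − σ√T = 0.704819 − 0.836500 = -0.131681
e^{−rT} = 0.938247
N(d₁) = 0.759538,  N(d₂) = 0.447618
Call price V = S·N(d₁) − K·e^{−rT}·N(d₂) = 181.506908 − 84.167512 = 97.339396
ρ = K·T·e^{−rT}·N(d₂) = 190.925583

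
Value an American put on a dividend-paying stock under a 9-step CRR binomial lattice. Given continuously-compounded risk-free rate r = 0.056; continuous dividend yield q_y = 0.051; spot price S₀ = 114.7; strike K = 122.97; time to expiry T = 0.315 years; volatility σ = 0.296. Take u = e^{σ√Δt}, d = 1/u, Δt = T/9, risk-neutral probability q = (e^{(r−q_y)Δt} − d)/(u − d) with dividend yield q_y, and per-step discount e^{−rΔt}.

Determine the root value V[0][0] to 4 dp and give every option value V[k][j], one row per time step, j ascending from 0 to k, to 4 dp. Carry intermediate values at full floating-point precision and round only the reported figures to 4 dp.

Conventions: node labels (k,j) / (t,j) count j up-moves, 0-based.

price = 12.4131
tree:
12.4131
16.3382 8.3406
20.8858 11.6278 4.9218
25.8795 15.7251 7.3713 2.3689
31.0596 20.5429 10.7282 3.8753 0.7964
36.0109 25.8264 15.0765 6.2044 1.4446 0.1188
40.6955 31.0596 20.2952 9.6560 2.6042 0.2324 0.0000
45.1278 36.0109 25.8264 14.4490 4.6609 0.4546 0.0000 0.0000
49.3212 40.6955 31.0596 20.2952 8.2700 0.8892 0.0000 0.0000 0.0000
53.2888 45.1278 36.0109 25.8264 14.4490 1.7392 0.0000 0.0000 0.0000 0.0000

Δt=0.03500, u=1.05694, d=0.94613, q=0.48774, disc=e^(-rΔt)=0.99804
k=9 terminal: V=max(K-S,0) → 53.2888 45.1278 36.0109 25.8264 14.4490 1.7392 0.0000 0.0000 0.0000 0.0000
k=8: j=0 S=73.6488 intr=49.3212 cont=49.2118 V=49.3212[EX]; j=1 S=82.2745 intr=40.6955 cont=40.6015 V=40.6955[EX]; j=2 S=91.9104 intr=31.0596 cont=30.9828 V=31.0596[EX]; j=3 S=102.6748 intr=20.2952 cont=20.2375 V=20.2952[EX]; j=4 S=114.7000 intr=8.2700 cont=8.2338 V=8.2700[EX]; j=5 S=128.1336 intr=0.0000 cont=0.8892 V=0.8892[hold]; j=6 S=143.1404 intr=0.0000 cont=0.0000 V=0.0000[hold]; j=7 S=159.9049 intr=0.0000 cont=0.0000 V=0.0000[hold]; j=8 S=178.6328 intr=0.0000 cont=0.0000 V=0.0000[hold]
k=7: j=0 S=77.8422 intr=45.1278 cont=45.0258 V=45.1278[EX]; j=1 S=86.9591 intr=36.0109 cont=35.9252 V=36.0109[EX]; j=2 S=97.1436 intr=25.8264 cont=25.7588 V=25.8264[EX]; j=3 S=108.5210 intr=14.4490 cont=14.4018 V=14.4490[EX]; j=4 S=121.2308 intr=1.7392 cont=4.6609 V=4.6609[hold]; j=5 S=135.4293 intr=0.0000 cont=0.4546 V=0.4546[hold]; j=6 S=151.2906 intr=0.0000 cont=0.0000 V=0.0000[hold]; j=7 S=169.0096 intr=0.0000 cont=0.0000 V=0.0000[hold]
k=6: j=0 S=82.2745 intr=40.6955 cont=40.6015 V=40.6955[EX]; j=1 S=91.9104 intr=31.0596 cont=30.9828 V=31.0596[EX]; j=2 S=102.6748 intr=20.2952 cont=20.2375 V=20.2952[EX]; j=3 S=114.7000 intr=8.2700 cont=9.6560 V=9.6560[hold]; j=4 S=128.1336 intr=0.0000 cont=2.6042 V=2.6042[hold]; j=5 S=143.1404 intr=0.0000 cont=0.2324 V=0.2324[hold]; j=6 S=159.9049 intr=0.0000 cont=0.0000 V=0.0000[hold]
k=5: j=0 S=86.9591 intr=36.0109 cont=35.9252 V=36.0109[EX]; j=1 S=97.1436 intr=25.8264 cont=25.7588 V=25.8264[EX]; j=2 S=108.5210 intr=14.4490 cont=15.0765 V=15.0765[hold]; j=3 S=121.2308 intr=1.7392 cont=6.2044 V=6.2044[hold]; j=4 S=135.4293 intr=0.0000 cont=1.4446 V=1.4446[hold]; j=5 S=151.2906 intr=0.0000 cont=0.1188 V=0.1188[hold]
k=4: j=0 S=91.9104 intr=31.0596 cont=30.9828 V=31.0596[EX]; j=1 S=102.6748 intr=20.2952 cont=20.5429 V=20.5429[hold]; j=2 S=114.7000 intr=8.2700 cont=10.7282 V=10.7282[hold]; j=3 S=128.1336 intr=0.0000 cont=3.8753 V=3.8753[hold]; j=4 S=143.1404 intr=0.0000 cont=0.7964 V=0.7964[hold]
k=3: j=0 S=97.1436 intr=25.8264 cont=25.8795 V=25.8795[hold]; j=1 S=108.5210 intr=14.4490 cont=15.7251 V=15.7251[hold]; j=2 S=121.2308 intr=1.7392 cont=7.3713 V=7.3713[hold]; j=3 S=135.4293 intr=0.0000 cont=2.3689 V=2.3689[hold]
k=2: j=0 S=102.6748 intr=20.2952 cont=20.8858 V=20.8858[hold]; j=1 S=114.7000 intr=8.2700 cont=11.6278 V=11.6278[hold]; j=2 S=128.1336 intr=0.0000 cont=4.9218 V=4.9218[hold]
k=1: j=0 S=108.5210 intr=14.4490 cont=16.3382 V=16.3382[hold]; j=1 S=121.2308 intr=1.7392 cont=8.3406 V=8.3406[hold]
k=0: j=0 S=114.7000 intr=8.2700 cont=12.4131 V=12.4131[hold]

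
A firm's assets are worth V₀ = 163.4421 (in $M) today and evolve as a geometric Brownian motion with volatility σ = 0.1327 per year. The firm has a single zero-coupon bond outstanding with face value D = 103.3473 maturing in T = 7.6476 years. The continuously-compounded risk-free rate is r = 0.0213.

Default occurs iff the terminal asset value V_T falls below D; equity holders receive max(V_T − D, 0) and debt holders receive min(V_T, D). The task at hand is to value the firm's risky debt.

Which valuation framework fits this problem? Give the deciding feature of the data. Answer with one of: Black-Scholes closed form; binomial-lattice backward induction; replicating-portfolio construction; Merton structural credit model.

framework: Merton structural credit model

Key observation: with the firm-asset dynamics (V₀ = 163.4421) and a single zero-coupon liability of face 103.3473 given, debt value, spread, and default probability all derive from the option view of the balance sheet.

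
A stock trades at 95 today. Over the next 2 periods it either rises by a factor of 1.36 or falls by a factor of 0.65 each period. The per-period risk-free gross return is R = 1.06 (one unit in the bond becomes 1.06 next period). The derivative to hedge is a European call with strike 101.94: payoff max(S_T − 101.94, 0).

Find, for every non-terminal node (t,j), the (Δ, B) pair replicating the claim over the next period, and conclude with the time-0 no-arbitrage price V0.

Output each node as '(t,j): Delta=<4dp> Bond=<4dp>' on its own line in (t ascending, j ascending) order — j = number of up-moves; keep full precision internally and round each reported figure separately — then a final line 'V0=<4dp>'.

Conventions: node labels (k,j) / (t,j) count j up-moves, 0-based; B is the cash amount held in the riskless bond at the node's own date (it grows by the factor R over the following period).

(0,0): Delta=0.5958 Bond=-34.7105
(1,0): Delta=0.0000 Bond=0.0000
(1,1): Delta=0.8042 Bond=-63.7149
V0=21.8943

Risk-neutral probability p* = (R−d)/(u−d) = (1.06−0.65)/(1.36−0.65) = 0.5775.
Terminal payoffs: V(2,0)=0.0000, V(2,1)=0.0000, V(2,2)=73.7720
Node (1,0) S=61.7500: V=(p*·0.0000+(1−p*)·0.0000)/1.06=0.0000; Δ=(0.0000−0.0000)/(83.9800−40.1375)=0.0000; B=V−Δ·S=0.0000
Node (1,1) S=129.2000: V=(p*·73.7720+(1−p*)·0.0000)/1.06=40.1894; Δ=(73.7720−0.0000)/(175.7120−83.9800)=0.8042; B=V−Δ·S=-63.7149
Node (0,0) S=95.0000: V=(p*·40.1894+(1−p*)·0.0000)/1.06=21.8943; Δ=(40.1894−0.0000)/(129.2000−61.7500)=0.5958; B=V−Δ·S=-34.7105
Check: Δ(0,0)·S0 + B(0,0) = 21.8943 = V0.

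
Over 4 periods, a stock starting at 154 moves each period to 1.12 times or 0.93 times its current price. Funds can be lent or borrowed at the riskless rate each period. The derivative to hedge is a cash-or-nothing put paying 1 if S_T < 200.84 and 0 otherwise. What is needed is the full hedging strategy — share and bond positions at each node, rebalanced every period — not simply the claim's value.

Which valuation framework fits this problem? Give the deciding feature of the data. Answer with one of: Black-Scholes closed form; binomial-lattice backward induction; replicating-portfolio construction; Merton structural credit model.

framework: replicating-portfolio construction

Key observation: the deliverable is the dynamic trading strategy on the 4-step tree (spot 154, moves 1.12 and 0.93), so the valuation must go through the node-by-node replicating-portfolio solve.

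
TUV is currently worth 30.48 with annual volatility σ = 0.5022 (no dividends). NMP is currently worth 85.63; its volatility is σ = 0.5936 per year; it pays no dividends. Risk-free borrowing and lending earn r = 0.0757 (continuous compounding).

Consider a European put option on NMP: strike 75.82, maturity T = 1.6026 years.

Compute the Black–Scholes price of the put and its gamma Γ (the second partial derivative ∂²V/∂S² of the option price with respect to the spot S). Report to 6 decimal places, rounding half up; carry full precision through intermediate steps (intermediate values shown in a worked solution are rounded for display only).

σ√T = 0.5936·√1.6026 = 0.751461
d₁ = (ln(S/K) + (r+σ²/2)T) / (σ√T) = (ln(85.63/75.82) + (0.0757+0.5936²/2)·1.6026) / 0.751461 = (0.121674 + 0.403664) / 0.751461 = 0.699088
d₂ = d₁ − σ√T = 0.699088 − 0.751461 = -0.052373
e^{−rT} = 0.885753
N(−d₁) = 0.242249,  N(−d₂) = 0.520884
Put price V = K·e^{−rT}·N(−d₂) − S·N(−d₁) = 34.981454 − 20.743746 = 14.237708
φ(d₁) = (1/√(2π))·e^{−d₁²/2} = 0.312453
Γ = φ(d₁) / (S·σ·√T) = 0.004856

price = 14.237708
Γ = 0.004856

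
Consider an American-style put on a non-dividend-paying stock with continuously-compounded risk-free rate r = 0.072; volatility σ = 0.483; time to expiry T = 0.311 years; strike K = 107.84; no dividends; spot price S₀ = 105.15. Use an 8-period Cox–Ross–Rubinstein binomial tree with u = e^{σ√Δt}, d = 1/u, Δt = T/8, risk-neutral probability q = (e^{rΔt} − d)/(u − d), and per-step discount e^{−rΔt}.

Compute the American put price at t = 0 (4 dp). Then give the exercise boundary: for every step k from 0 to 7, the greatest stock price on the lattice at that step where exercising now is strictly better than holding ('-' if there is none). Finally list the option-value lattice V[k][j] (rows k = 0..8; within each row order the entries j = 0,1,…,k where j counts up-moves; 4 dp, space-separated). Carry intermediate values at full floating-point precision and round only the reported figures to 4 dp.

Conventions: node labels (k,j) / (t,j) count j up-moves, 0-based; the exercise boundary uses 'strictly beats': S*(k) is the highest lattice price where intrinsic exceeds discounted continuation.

price = 11.7418
boundary = - - - 79.0193 71.8414 79.0193 86.9144 95.5984
tree:
11.7418
16.3748 7.0041
22.1222 10.5079 3.4105
28.8207 15.3019 5.5964 1.1630
35.9986 21.4815 8.9806 2.1186 0.1787
42.5246 28.8207 13.9929 3.8338 0.3520 0.0000
48.4577 35.9986 20.9256 6.8833 0.6933 0.0000 0.0000
53.8518 42.5246 28.8207 12.2416 1.3656 0.0000 0.0000 0.0000
58.7560 48.4577 35.9986 20.9256 2.6900 0.0000 0.0000 0.0000 0.0000

params: Δt=0.03887 u=1.09991 d=0.90916 q=0.49090 e^(-rΔt)=0.99720
t_8 payoffs: 58.7560 48.4577 35.9986 20.9256 2.6900 0.0000 0.0000 0.0000 0.0000
t_7: node(7,0) S=53.9882 payoff=53.8518 vs cont=53.5504 → 53.8518 [stop]  node(7,1) S=65.3154 payoff=42.5246 vs cont=42.2231 → 42.5246 [stop]  node(7,2) S=79.0193 payoff=28.8207 vs cont=28.5193 → 28.8207 [stop]  node(7,3) S=95.5984 payoff=12.2416 vs cont=11.9402 → 12.2416 [stop]  node(7,4) S=115.6559 payoff=0.0000 vs cont=1.3656 → 1.3656 [wait]  node(7,5) S=139.9218 payoff=0.0000 vs cont=0.0000 → 0.0000 [wait]  node(7,6) S=169.2788 payoff=0.0000 vs cont=0.0000 → 0.0000 [wait]  node(7,7) S=204.7953 payoff=0.0000 vs cont=0.0000 → 0.0000 [wait]  ⇒ S*(7)=95.5984
t_6: node(6,0) S=59.3823 payoff=48.4577 vs cont=48.1563 → 48.4577 [stop]  node(6,1) S=71.8414 payoff=35.9986 vs cont=35.6972 → 35.9986 [stop]  node(6,2) S=86.9144 payoff=20.9256 vs cont=20.6241 → 20.9256 [stop]  node(6,3) S=105.1500 payoff=2.6900 vs cont=6.8833 → 6.8833 [wait]  node(6,4) S=127.2116 payoff=0.0000 vs cont=0.6933 → 0.6933 [wait]  node(6,5) S=153.9019 payoff=0.0000 vs cont=0.0000 → 0.0000 [wait]  node(6,6) S=186.1921 payoff=0.0000 vs cont=0.0000 → 0.0000 [wait]  ⇒ S*(6)=86.9144
t_5: node(5,0) S=65.3154 payoff=42.5246 vs cont=42.2231 → 42.5246 [stop]  node(5,1) S=79.0193 payoff=28.8207 vs cont=28.5193 → 28.8207 [stop]  node(5,2) S=95.5984 payoff=12.2416 vs cont=13.9929 → 13.9929 [wait]  node(5,3) S=115.6559 payoff=0.0000 vs cont=3.8338 → 3.8338 [wait]  node(5,4) S=139.9218 payoff=0.0000 vs cont=0.3520 → 0.3520 [wait]  node(5,5) S=169.2788 payoff=0.0000 vs cont=0.0000 → 0.0000 [wait]  ⇒ S*(5)=79.0193
t_4: node(4,0) S=71.8414 payoff=35.9986 vs cont=35.6972 → 35.9986 [stop]  node(4,1) S=86.9144 payoff=20.9256 vs cont=21.4815 → 21.4815 [wait]  node(4,2) S=105.1500 payoff=2.6900 vs cont=8.9806 → 8.9806 [wait]  node(4,3) S=127.2116 payoff=0.0000 vs cont=2.1186 → 2.1186 [wait]  node(4,4) S=153.9019 payoff=0.0000 vs cont=0.1787 → 0.1787 [wait]  ⇒ S*(4)=71.8414
t_3: node(3,0) S=79.0193 payoff=28.8207 vs cont=28.7914 → 28.8207 [stop]  node(3,1) S=95.5984 payoff=12.2416 vs cont=15.3019 → 15.3019 [wait]  node(3,2) S=115.6559 payoff=0.0000 vs cont=5.5964 → 5.5964 [wait]  node(3,3) S=139.9218 payoff=0.0000 vs cont=1.1630 → 1.1630 [wait]  ⇒ S*(3)=79.0193
t_2: node(2,0) S=86.9144 payoff=20.9256 vs cont=22.1222 → 22.1222 [wait]  node(2,1) S=105.1500 payoff=2.6900 vs cont=10.5079 → 10.5079 [wait]  node(2,2) S=127.2116 payoff=0.0000 vs cont=3.4105 → 3.4105 [wait]  ⇒ S*(2)=-
t_1: node(1,0) S=95.5984 payoff=12.2416 vs cont=16.3748 → 16.3748 [wait]  node(1,1) S=115.6559 payoff=0.0000 vs cont=7.0041 → 7.0041 [wait]  ⇒ S*(1)=-
t_0: node(0,0) S=105.1500 payoff=2.6900 vs cont=11.7418 → 11.7418 [wait]  ⇒ S*(0)=-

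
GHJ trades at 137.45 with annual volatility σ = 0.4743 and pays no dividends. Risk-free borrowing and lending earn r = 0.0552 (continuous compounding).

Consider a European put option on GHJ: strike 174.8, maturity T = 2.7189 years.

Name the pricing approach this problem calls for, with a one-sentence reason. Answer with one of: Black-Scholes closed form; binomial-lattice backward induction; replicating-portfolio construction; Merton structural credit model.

Key observation: the strike-174.8 put on GHJ is European-exercise on a continuously-modelled lognormal underlying, so its value is a single closed-form evaluation.

framework: Black-Scholes closed form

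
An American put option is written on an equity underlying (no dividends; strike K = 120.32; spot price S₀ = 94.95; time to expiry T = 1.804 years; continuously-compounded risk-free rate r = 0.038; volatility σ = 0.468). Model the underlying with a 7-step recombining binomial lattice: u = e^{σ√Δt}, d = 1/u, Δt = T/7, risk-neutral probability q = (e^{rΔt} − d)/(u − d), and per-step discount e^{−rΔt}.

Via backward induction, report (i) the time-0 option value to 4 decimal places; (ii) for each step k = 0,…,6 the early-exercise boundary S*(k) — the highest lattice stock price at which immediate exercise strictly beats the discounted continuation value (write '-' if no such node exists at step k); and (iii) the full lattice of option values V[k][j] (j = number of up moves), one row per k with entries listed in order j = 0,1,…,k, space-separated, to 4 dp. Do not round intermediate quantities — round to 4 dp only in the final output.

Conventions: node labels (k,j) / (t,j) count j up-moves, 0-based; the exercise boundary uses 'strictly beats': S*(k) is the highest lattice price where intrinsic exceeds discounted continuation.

params: Δt=0.25771 u=1.26818 d=0.78853 q=0.46140 e^(-rΔt)=0.99025
t_7 payoffs: 102.3218 91.3739 73.7665 45.4489 0.0000 0.0000 0.0000 0.0000
t_6: node(6,0) S=22.8249 payoff=97.4951 vs cont=96.3225 → 97.4951 [stop]  node(6,1) S=36.7089 payoff=83.6111 vs cont=82.4385 → 83.6111 [stop]  node(6,2) S=59.0382 payoff=61.2818 vs cont=60.1092 → 61.2818 [stop]  node(6,3) S=94.9500 payoff=25.3700 vs cont=24.2403 → 25.3700 [stop]  node(6,4) S=152.7063 payoff=0.0000 vs cont=0.0000 → 0.0000 [wait]  node(6,5) S=245.5945 payoff=0.0000 vs cont=0.0000 → 0.0000 [wait]  node(6,6) S=394.9849 payoff=0.0000 vs cont=0.0000 → 0.0000 [wait]  ⇒ S*(6)=94.9500
t_5: node(5,0) S=28.9461 payoff=91.3739 vs cont=90.2013 → 91.3739 [stop]  node(5,1) S=46.5535 payoff=73.7665 vs cont=72.5940 → 73.7665 [stop]  node(5,2) S=74.8711 payoff=45.4489 vs cont=44.2764 → 45.4489 [stop]  node(5,3) S=120.4137 payoff=0.0000 vs cont=13.5311 → 13.5311 [wait]  node(5,4) S=193.6590 payoff=0.0000 vs cont=0.0000 → 0.0000 [wait]  node(5,5) S=311.4581 payoff=0.0000 vs cont=0.0000 → 0.0000 [wait]  ⇒ S*(5)=74.8711
t_4: node(4,0) S=36.7089 payoff=83.6111 vs cont=82.4385 → 83.6111 [stop]  node(4,1) S=59.0382 payoff=61.2818 vs cont=60.1092 → 61.2818 [stop]  node(4,2) S=94.9500 payoff=25.3700 vs cont=30.4227 → 30.4227 [wait]  node(4,3) S=152.7063 payoff=0.0000 vs cont=7.2168 → 7.2168 [wait]  node(4,4) S=245.5945 payoff=0.0000 vs cont=0.0000 → 0.0000 [wait]  ⇒ S*(4)=59.0382
t_3: node(3,0) S=46.5535 payoff=73.7665 vs cont=72.5940 → 73.7665 [stop]  node(3,1) S=74.8711 payoff=45.4489 vs cont=46.5849 → 46.5849 [wait]  node(3,2) S=120.4137 payoff=0.0000 vs cont=19.5234 → 19.5234 [wait]  node(3,3) S=193.6590 payoff=0.0000 vs cont=3.8491 → 3.8491 [wait]  ⇒ S*(3)=46.5535
t_2: node(2,0) S=59.0382 payoff=61.2818 vs cont=60.6283 → 61.2818 [stop]  node(2,1) S=94.9500 payoff=25.3700 vs cont=33.7664 → 33.7664 [wait]  node(2,2) S=152.7063 payoff=0.0000 vs cont=12.1715 → 12.1715 [wait]  ⇒ S*(2)=59.0382
t_1: node(1,0) S=74.8711 payoff=45.4489 vs cont=48.1127 → 48.1127 [wait]  node(1,1) S=120.4137 payoff=0.0000 vs cont=23.5706 → 23.5706 [wait]  ⇒ S*(1)=-
t_0: node(0,0) S=94.9500 payoff=25.3700 vs cont=36.4305 → 36.4305 [wait]  ⇒ S*(0)=-

price = 36.4305
boundary = - - 59.0382 46.5535 59.0382 74.8711 94.9500
tree:
36.4305
48.1127 23.5706
61.2818 33.7664 12.1715
73.7665 46.5849 19.5234 3.8491
83.6111 61.2818 30.4227 7.2168 0.0000
91.3739 73.7665 45.4489 13.5311 0.0000 0.0000
97.4951 83.6111 61.2818 25.3700 0.0000 0.0000 0.0000
102.3218 91.3739 73.7665 45.4489 0.0000 0.0000 0.0000 0.0000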